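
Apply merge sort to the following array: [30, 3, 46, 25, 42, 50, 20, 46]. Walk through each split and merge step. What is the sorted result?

Merge sort trace:

Split: [30, 3, 46, 25, 42, 50, 20, 46] -> [30, 3, 46, 25] and [42, 50, 20, 46]
  Split: [30, 3, 46, 25] -> [30, 3] and [46, 25]
    Split: [30, 3] -> [30] and [3]
    Merge: [30] + [3] -> [3, 30]
    Split: [46, 25] -> [46] and [25]
    Merge: [46] + [25] -> [25, 46]
  Merge: [3, 30] + [25, 46] -> [3, 25, 30, 46]
  Split: [42, 50, 20, 46] -> [42, 50] and [20, 46]
    Split: [42, 50] -> [42] and [50]
    Merge: [42] + [50] -> [42, 50]
    Split: [20, 46] -> [20] and [46]
    Merge: [20] + [46] -> [20, 46]
  Merge: [42, 50] + [20, 46] -> [20, 42, 46, 50]
Merge: [3, 25, 30, 46] + [20, 42, 46, 50] -> [3, 20, 25, 30, 42, 46, 46, 50]

Final sorted array: [3, 20, 25, 30, 42, 46, 46, 50]

The merge sort proceeds by recursively splitting the array and merging sorted halves.
After all merges, the sorted array is [3, 20, 25, 30, 42, 46, 46, 50].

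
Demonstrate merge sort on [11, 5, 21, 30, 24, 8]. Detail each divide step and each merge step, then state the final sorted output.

Merge sort trace:

Split: [11, 5, 21, 30, 24, 8] -> [11, 5, 21] and [30, 24, 8]
  Split: [11, 5, 21] -> [11] and [5, 21]
    Split: [5, 21] -> [5] and [21]
    Merge: [5] + [21] -> [5, 21]
  Merge: [11] + [5, 21] -> [5, 11, 21]
  Split: [30, 24, 8] -> [30] and [24, 8]
    Split: [24, 8] -> [24] and [8]
    Merge: [24] + [8] -> [8, 24]
  Merge: [30] + [8, 24] -> [8, 24, 30]
Merge: [5, 11, 21] + [8, 24, 30] -> [5, 8, 11, 21, 24, 30]

Final sorted array: [5, 8, 11, 21, 24, 30]

The merge sort proceeds by recursively splitting the array and merging sorted halves.
After all merges, the sorted array is [5, 8, 11, 21, 24, 30].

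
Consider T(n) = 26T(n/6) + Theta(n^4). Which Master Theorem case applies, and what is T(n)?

Master Theorem for T(n) = 26T(n/6) + O(n^4):

a = 26, b = 6, c = 4
log_b(a) = log_6(26) = 1.8184

Case 3: c = 4 > log_6(26) = 1.8184
T(n) = O(n^4) = O(n^4)

For T(n) = 26T(n/6) + O(n^4): log_6(26) = 1.8184. This is Case 3 of the Master Theorem (c > log_b(a), work dominated by root), giving O(n^4).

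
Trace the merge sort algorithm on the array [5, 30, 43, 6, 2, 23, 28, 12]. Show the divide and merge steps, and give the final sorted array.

Merge sort trace:

Split: [5, 30, 43, 6, 2, 23, 28, 12] -> [5, 30, 43, 6] and [2, 23, 28, 12]
  Split: [5, 30, 43, 6] -> [5, 30] and [43, 6]
    Split: [5, 30] -> [5] and [30]
    Merge: [5] + [30] -> [5, 30]
    Split: [43, 6] -> [43] and [6]
    Merge: [43] + [6] -> [6, 43]
  Merge: [5, 30] + [6, 43] -> [5, 6, 30, 43]
  Split: [2, 23, 28, 12] -> [2, 23] and [28, 12]
    Split: [2, 23] -> [2] and [23]
    Merge: [2] + [23] -> [2, 23]
    Split: [28, 12] -> [28] and [12]
    Merge: [28] + [12] -> [12, 28]
  Merge: [2, 23] + [12, 28] -> [2, 12, 23, 28]
Merge: [5, 6, 30, 43] + [2, 12, 23, 28] -> [2, 5, 6, 12, 23, 28, 30, 43]

Final sorted array: [2, 5, 6, 12, 23, 28, 30, 43]

The merge sort proceeds by recursively splitting the array and merging sorted halves.
After all merges, the sorted array is [2, 5, 6, 12, 23, 28, 30, 43].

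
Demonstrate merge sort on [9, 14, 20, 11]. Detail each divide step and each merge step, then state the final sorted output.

Merge sort trace:

Split: [9, 14, 20, 11] -> [9, 14] and [20, 11]
  Split: [9, 14] -> [9] and [14]
  Merge: [9] + [14] -> [9, 14]
  Split: [20, 11] -> [20] and [11]
  Merge: [20] + [11] -> [11, 20]
Merge: [9, 14] + [11, 20] -> [9, 11, 14, 20]

Final sorted array: [9, 11, 14, 20]

The merge sort proceeds by recursively splitting the array and merging sorted halves.
After all merges, the sorted array is [9, 11, 14, 20].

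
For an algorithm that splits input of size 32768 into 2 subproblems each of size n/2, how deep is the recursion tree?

For divide and conquer with division factor 2:

Problem sizes at each level:
Level 0: 32768
Level 1: 16384
Level 2: 8192
Level 3: 4096
Level 4: 2048
Level 5: 1024
Level 6: 512
Level 7: 256
Level 8: 128
Level 9: 64
Level 10: 32
Level 11: 16
Level 12: 8
Level 13: 4
Level 14: 2
Level 15: 1

The root is level 0 and the size-1 base case is level 15 (the tree spans levels 0 through 15, i.e. 16 levels counting the root), so the depth is the number of divisions: log_2(32768) = 15

The recursion tree depth is log_2(32768) = 15. At each level, the problem size is divided by 2, so it takes 15 divisions to reduce to a base case of size 1. The algorithm makes 2 recursive calls at each level.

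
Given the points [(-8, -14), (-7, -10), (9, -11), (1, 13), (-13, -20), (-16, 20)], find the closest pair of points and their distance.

Computing all pairwise distances among 6 points:

d((-8, -14), (-7, -10)) = 4.1231 <-- minimum
d((-8, -14), (9, -11)) = 17.2627
d((-8, -14), (1, 13)) = 28.4605
d((-8, -14), (-13, -20)) = 7.8102
d((-8, -14), (-16, 20)) = 34.9285
d((-7, -10), (9, -11)) = 16.0312
d((-7, -10), (1, 13)) = 24.3516
d((-7, -10), (-13, -20)) = 11.6619
d((-7, -10), (-16, 20)) = 31.3209
d((9, -11), (1, 13)) = 25.2982
d((9, -11), (-13, -20)) = 23.7697
d((9, -11), (-16, 20)) = 39.8246
d((1, 13), (-13, -20)) = 35.8469
d((1, 13), (-16, 20)) = 18.3848
d((-13, -20), (-16, 20)) = 40.1123

Closest pair: (-8, -14) and (-7, -10) with distance 4.1231

The closest pair is (-8, -14) and (-7, -10) with Euclidean distance 4.1231. For 6 points, brute-force pairwise comparison is shown above. For large n, the divide-and-conquer algorithm (sort by x, recurse on halves, check the dividing strip) achieves O(n log n).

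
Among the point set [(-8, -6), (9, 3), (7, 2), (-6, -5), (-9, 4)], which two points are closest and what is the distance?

Computing all pairwise distances among 5 points:

d((-8, -6), (9, 3)) = 19.2354
d((-8, -6), (7, 2)) = 17.0
d((-8, -6), (-6, -5)) = 2.2361 <-- minimum
d((-8, -6), (-9, 4)) = 10.0499
d((9, 3), (7, 2)) = 2.2361 <-- minimum
d((9, 3), (-6, -5)) = 17.0
d((9, 3), (-9, 4)) = 18.0278
d((7, 2), (-6, -5)) = 14.7648
d((7, 2), (-9, 4)) = 16.1245
d((-6, -5), (-9, 4)) = 9.4868

Minimum distance: 2.2361 (tie among 2 pairs: (-8, -6) and (-6, -5); (9, 3) and (7, 2))

The minimum Euclidean distance is 2.2361. There is a tie: 2 pairs achieve this minimum — (-8, -6) and (-6, -5); (9, 3) and (7, 2). Any of these is a valid closest pair. For 5 points, brute-force pairwise comparison is shown above. For large n, the divide-and-conquer algorithm (sort by x, recurse on halves, check the dividing strip) achieves O(n log n).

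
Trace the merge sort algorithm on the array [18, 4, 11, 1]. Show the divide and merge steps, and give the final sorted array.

Merge sort trace:

Split: [18, 4, 11, 1] -> [18, 4] and [11, 1]
  Split: [18, 4] -> [18] and [4]
  Merge: [18] + [4] -> [4, 18]
  Split: [11, 1] -> [11] and [1]
  Merge: [11] + [1] -> [1, 11]
Merge: [4, 18] + [1, 11] -> [1, 4, 11, 18]

Final sorted array: [1, 4, 11, 18]

The merge sort proceeds by recursively splitting the array and merging sorted halves.
After all merges, the sorted array is [1, 4, 11, 18].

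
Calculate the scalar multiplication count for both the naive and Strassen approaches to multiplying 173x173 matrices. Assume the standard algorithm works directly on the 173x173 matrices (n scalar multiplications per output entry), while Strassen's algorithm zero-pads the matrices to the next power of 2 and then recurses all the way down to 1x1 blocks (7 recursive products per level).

Matrix multiplication for 173x173 matrices:

Strassen's algorithm requires power-of-2 dimensions. Pad 173x173 to 256x256 (next power of 2).

Standard algorithm: 173^3 = 5177717 multiplications
Strassen's algorithm: 7^(log2(256)) = 7^8 = 5764801 multiplications
Difference: 5177717 - 5764801 = -587084 (Strassen uses MORE here due to padding overhead — for small or just-over-power-of-2 n, padding can outweigh the per-level savings)

Standard: 5177717 multiplications (173^3). Strassen: 5764801 multiplications (7^8, after padding to 256x256). Strassen reduces 8 recursive multiplications to 7 at each level.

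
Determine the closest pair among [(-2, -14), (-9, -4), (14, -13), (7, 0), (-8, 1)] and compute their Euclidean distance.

Computing all pairwise distances among 5 points:

d((-2, -14), (-9, -4)) = 12.2066
d((-2, -14), (14, -13)) = 16.0312
d((-2, -14), (7, 0)) = 16.6433
d((-2, -14), (-8, 1)) = 16.1555
d((-9, -4), (14, -13)) = 24.6982
d((-9, -4), (7, 0)) = 16.4924
d((-9, -4), (-8, 1)) = 5.099 <-- minimum
d((14, -13), (7, 0)) = 14.7648
d((14, -13), (-8, 1)) = 26.0768
d((7, 0), (-8, 1)) = 15.0333

Closest pair: (-9, -4) and (-8, 1) with distance 5.099

The closest pair is (-9, -4) and (-8, 1) with Euclidean distance 5.099. For 5 points, brute-force pairwise comparison is shown above. For large n, the divide-and-conquer algorithm (sort by x, recurse on halves, check the dividing strip) achieves O(n log n).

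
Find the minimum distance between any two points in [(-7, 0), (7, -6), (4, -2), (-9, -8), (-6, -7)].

Computing all pairwise distances among 5 points:

d((-7, 0), (7, -6)) = 15.2315
d((-7, 0), (4, -2)) = 11.1803
d((-7, 0), (-9, -8)) = 8.2462
d((-7, 0), (-6, -7)) = 7.0711
d((7, -6), (4, -2)) = 5.0
d((7, -6), (-9, -8)) = 16.1245
d((7, -6), (-6, -7)) = 13.0384
d((4, -2), (-9, -8)) = 14.3178
d((4, -2), (-6, -7)) = 11.1803
d((-9, -8), (-6, -7)) = 3.1623 <-- minimum

Closest pair: (-9, -8) and (-6, -7) with distance 3.1623

The closest pair is (-9, -8) and (-6, -7) with Euclidean distance 3.1623. For 5 points, brute-force pairwise comparison is shown above. For large n, the divide-and-conquer algorithm (sort by x, recurse on halves, check the dividing strip) achieves O(n log n).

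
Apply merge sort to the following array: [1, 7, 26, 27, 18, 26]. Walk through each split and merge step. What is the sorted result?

Merge sort trace:

Split: [1, 7, 26, 27, 18, 26] -> [1, 7, 26] and [27, 18, 26]
  Split: [1, 7, 26] -> [1] and [7, 26]
    Split: [7, 26] -> [7] and [26]
    Merge: [7] + [26] -> [7, 26]
  Merge: [1] + [7, 26] -> [1, 7, 26]
  Split: [27, 18, 26] -> [27] and [18, 26]
    Split: [18, 26] -> [18] and [26]
    Merge: [18] + [26] -> [18, 26]
  Merge: [27] + [18, 26] -> [18, 26, 27]
Merge: [1, 7, 26] + [18, 26, 27] -> [1, 7, 18, 26, 26, 27]

Final sorted array: [1, 7, 18, 26, 26, 27]

The merge sort proceeds by recursively splitting the array and merging sorted halves.
After all merges, the sorted array is [1, 7, 18, 26, 26, 27].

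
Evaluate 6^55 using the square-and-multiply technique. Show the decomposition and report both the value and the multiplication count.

Computing 6^55 by squaring (build up from 6^1; each line after the first costs one multiplication):

6^1 = 6
6^2 = (6^1)^2 = 6^2 = 36
6^3 = 6 * 6^2 = 6 * 36 = 216
6^6 = (6^3)^2 = 216^2 = 46656
6^12 = (6^6)^2 = 46656^2 = 2176782336
6^13 = 6 * 6^12 = 6 * 2176782336 = 13060694016
6^26 = (6^13)^2 = 13060694016^2 = 170581728179578208256
6^27 = 6 * 6^26 = 6 * 170581728179578208256 = 1023490369077469249536
6^54 = (6^27)^2 = 1023490369077469249536^2 = 1047532535594334222593508922191671036215296
6^55 = 6 * 6^54 = 6 * 1047532535594334222593508922191671036215296 = 6285195213566005335561053533150026217291776

Result: 6285195213566005335561053533150026217291776
Multiplications needed: 9 (9 lines after 6^1)

6^55 = 6285195213566005335561053533150026217291776. Using exponentiation by squaring, this requires 9 multiplications. The key idea: if the exponent is even, square the half-power; if odd, multiply by the base once.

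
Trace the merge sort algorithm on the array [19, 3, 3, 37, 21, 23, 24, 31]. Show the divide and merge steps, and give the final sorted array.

Merge sort trace:

Split: [19, 3, 3, 37, 21, 23, 24, 31] -> [19, 3, 3, 37] and [21, 23, 24, 31]
  Split: [19, 3, 3, 37] -> [19, 3] and [3, 37]
    Split: [19, 3] -> [19] and [3]
    Merge: [19] + [3] -> [3, 19]
    Split: [3, 37] -> [3] and [37]
    Merge: [3] + [37] -> [3, 37]
  Merge: [3, 19] + [3, 37] -> [3, 3, 19, 37]
  Split: [21, 23, 24, 31] -> [21, 23] and [24, 31]
    Split: [21, 23] -> [21] and [23]
    Merge: [21] + [23] -> [21, 23]
    Split: [24, 31] -> [24] and [31]
    Merge: [24] + [31] -> [24, 31]
  Merge: [21, 23] + [24, 31] -> [21, 23, 24, 31]
Merge: [3, 3, 19, 37] + [21, 23, 24, 31] -> [3, 3, 19, 21, 23, 24, 31, 37]

Final sorted array: [3, 3, 19, 21, 23, 24, 31, 37]

The merge sort proceeds by recursively splitting the array and merging sorted halves.
After all merges, the sorted array is [3, 3, 19, 21, 23, 24, 31, 37].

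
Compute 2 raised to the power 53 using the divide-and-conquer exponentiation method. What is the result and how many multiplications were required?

Computing 2^53 by squaring (build up from 2^1; each line after the first costs one multiplication):

2^1 = 2
2^2 = (2^1)^2 = 2^2 = 4
2^3 = 2 * 2^2 = 2 * 4 = 8
2^6 = (2^3)^2 = 8^2 = 64
2^12 = (2^6)^2 = 64^2 = 4096
2^13 = 2 * 2^12 = 2 * 4096 = 8192
2^26 = (2^13)^2 = 8192^2 = 67108864
2^52 = (2^26)^2 = 67108864^2 = 4503599627370496
2^53 = 2 * 2^52 = 2 * 4503599627370496 = 9007199254740992

Result: 9007199254740992
Multiplications needed: 8 (8 lines after 2^1)

2^53 = 9007199254740992. Using exponentiation by squaring, this requires 8 multiplications. The key idea: if the exponent is even, square the half-power; if odd, multiply by the base once.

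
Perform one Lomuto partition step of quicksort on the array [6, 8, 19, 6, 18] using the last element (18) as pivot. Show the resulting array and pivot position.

Lomuto partition with pivot = 18:

Initial array: [6, 8, 19, 6, 18]

arr[0]=6 <= 18: swap with position 0, array becomes [6, 8, 19, 6, 18]
arr[1]=8 <= 18: swap with position 1, array becomes [6, 8, 19, 6, 18]
arr[2]=19 > 18: no swap
arr[3]=6 <= 18: swap with position 2, array becomes [6, 8, 6, 19, 18]

Place pivot at position 3: [6, 8, 6, 18, 19]
Pivot position: 3

After partitioning with pivot 18, the array becomes [6, 8, 6, 18, 19]. The pivot is placed at index 3. All elements to the left of the pivot are <= 18, and all elements to the right are > 18.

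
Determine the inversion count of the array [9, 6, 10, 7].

Finding inversions in [9, 6, 10, 7]:

(0, 1): arr[0]=9 > arr[1]=6
(0, 3): arr[0]=9 > arr[3]=7
(2, 3): arr[2]=10 > arr[3]=7

Total inversions: 3

The array has 3 inversion(s): (0,1), (0,3), (2,3). Each pair (i,j) satisfies i < j and arr[i] > arr[j].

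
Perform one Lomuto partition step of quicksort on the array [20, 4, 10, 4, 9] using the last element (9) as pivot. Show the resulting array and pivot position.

Lomuto partition with pivot = 9:

Initial array: [20, 4, 10, 4, 9]

arr[0]=20 > 9: no swap
arr[1]=4 <= 9: swap with position 0, array becomes [4, 20, 10, 4, 9]
arr[2]=10 > 9: no swap
arr[3]=4 <= 9: swap with position 1, array becomes [4, 4, 10, 20, 9]

Place pivot at position 2: [4, 4, 9, 20, 10]
Pivot position: 2

After partitioning with pivot 9, the array becomes [4, 4, 9, 20, 10]. The pivot is placed at index 2. All elements to the left of the pivot are <= 9, and all elements to the right are > 9.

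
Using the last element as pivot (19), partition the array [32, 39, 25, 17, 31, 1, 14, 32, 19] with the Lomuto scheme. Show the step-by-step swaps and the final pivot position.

Lomuto partition with pivot = 19:

Initial array: [32, 39, 25, 17, 31, 1, 14, 32, 19]

arr[0]=32 > 19: no swap
arr[1]=39 > 19: no swap
arr[2]=25 > 19: no swap
arr[3]=17 <= 19: swap with position 0, array becomes [17, 39, 25, 32, 31, 1, 14, 32, 19]
arr[4]=31 > 19: no swap
arr[5]=1 <= 19: swap with position 1, array becomes [17, 1, 25, 32, 31, 39, 14, 32, 19]
arr[6]=14 <= 19: swap with position 2, array becomes [17, 1, 14, 32, 31, 39, 25, 32, 19]
arr[7]=32 > 19: no swap

Place pivot at position 3: [17, 1, 14, 19, 31, 39, 25, 32, 32]
Pivot position: 3

After partitioning with pivot 19, the array becomes [17, 1, 14, 19, 31, 39, 25, 32, 32]. The pivot is placed at index 3. All elements to the left of the pivot are <= 19, and all elements to the right are > 19.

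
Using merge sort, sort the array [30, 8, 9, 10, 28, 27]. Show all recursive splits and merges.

Merge sort trace:

Split: [30, 8, 9, 10, 28, 27] -> [30, 8, 9] and [10, 28, 27]
  Split: [30, 8, 9] -> [30] and [8, 9]
    Split: [8, 9] -> [8] and [9]
    Merge: [8] + [9] -> [8, 9]
  Merge: [30] + [8, 9] -> [8, 9, 30]
  Split: [10, 28, 27] -> [10] and [28, 27]
    Split: [28, 27] -> [28] and [27]
    Merge: [28] + [27] -> [27, 28]
  Merge: [10] + [27, 28] -> [10, 27, 28]
Merge: [8, 9, 30] + [10, 27, 28] -> [8, 9, 10, 27, 28, 30]

Final sorted array: [8, 9, 10, 27, 28, 30]

The merge sort proceeds by recursively splitting the array and merging sorted halves.
After all merges, the sorted array is [8, 9, 10, 27, 28, 30].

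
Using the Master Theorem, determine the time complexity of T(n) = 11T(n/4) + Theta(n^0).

Master Theorem for T(n) = 11T(n/4) + O(n^0):

a = 11, b = 4, c = 0
log_b(a) = log_4(11) = 1.7297

Case 1: c = 0 < log_4(11) = 1.7297
T(n) = O(n^(log_4 11))

For T(n) = 11T(n/4) + O(n^0): log_4(11) = 1.7297. This is Case 1 of the Master Theorem (c < log_b(a), work dominated by leaves), giving O(n^(log_4 11)).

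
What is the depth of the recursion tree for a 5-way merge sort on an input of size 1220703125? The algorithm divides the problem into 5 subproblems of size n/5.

For divide and conquer with division factor 5:

Problem sizes at each level:
Level 0: 1220703125
Level 1: 244140625
Level 2: 48828125
Level 3: 9765625
Level 4: 1953125
Level 5: 390625
Level 6: 78125
Level 7: 15625
Level 8: 3125
Level 9: 625
Level 10: 125
Level 11: 25
Level 12: 5
Level 13: 1

The root is level 0 and the size-1 base case is level 13 (the tree spans levels 0 through 13, i.e. 14 levels counting the root), so the depth is the number of divisions: log_5(1220703125) = 13

The recursion tree depth is log_5(1220703125) = 13. At each level, the problem size is divided by 5, so it takes 13 divisions to reduce to a base case of size 1. The algorithm makes 5 recursive calls at each level.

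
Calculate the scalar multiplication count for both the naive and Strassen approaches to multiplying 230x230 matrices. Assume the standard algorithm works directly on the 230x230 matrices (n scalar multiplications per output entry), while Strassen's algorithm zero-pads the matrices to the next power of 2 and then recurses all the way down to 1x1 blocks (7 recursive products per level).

Matrix multiplication for 230x230 matrices:

Strassen's algorithm requires power-of-2 dimensions. Pad 230x230 to 256x256 (next power of 2).

Standard algorithm: 230^3 = 12167000 multiplications
Strassen's algorithm: 7^(log2(256)) = 7^8 = 5764801 multiplications
Savings: 12167000 - 5764801 = 6402199 multiplications

Standard: 12167000 multiplications (230^3). Strassen: 5764801 multiplications (7^8, after padding to 256x256). Strassen reduces 8 recursive multiplications to 7 at each level.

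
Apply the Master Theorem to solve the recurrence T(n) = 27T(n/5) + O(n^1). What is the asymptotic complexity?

Master Theorem for T(n) = 27T(n/5) + O(n^1):

a = 27, b = 5, c = 1
log_b(a) = log_5(27) = 2.0478

Case 1: c = 1 < log_5(27) = 2.0478
T(n) = O(n^(log_5 27))

For T(n) = 27T(n/5) + O(n^1): log_5(27) = 2.0478. This is Case 1 of the Master Theorem (c < log_b(a), work dominated by leaves), giving O(n^(log_5 27)).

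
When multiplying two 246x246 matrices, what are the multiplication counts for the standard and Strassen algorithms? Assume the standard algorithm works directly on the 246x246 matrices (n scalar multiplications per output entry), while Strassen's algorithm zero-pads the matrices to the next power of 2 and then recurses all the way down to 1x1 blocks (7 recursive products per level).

Matrix multiplication for 246x246 matrices:

Strassen's algorithm requires power-of-2 dimensions. Pad 246x246 to 256x256 (next power of 2).

Standard algorithm: 246^3 = 14886936 multiplications
Strassen's algorithm: 7^(log2(256)) = 7^8 = 5764801 multiplications
Savings: 14886936 - 5764801 = 9122135 multiplications

Standard: 14886936 multiplications (246^3). Strassen: 5764801 multiplications (7^8, after padding to 256x256). Strassen reduces 8 recursive multiplications to 7 at each level.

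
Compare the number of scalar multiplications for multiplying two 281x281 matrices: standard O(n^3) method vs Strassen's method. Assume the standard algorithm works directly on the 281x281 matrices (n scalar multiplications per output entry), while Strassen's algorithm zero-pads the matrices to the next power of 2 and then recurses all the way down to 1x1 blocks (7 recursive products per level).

Matrix multiplication for 281x281 matrices:

Strassen's algorithm requires power-of-2 dimensions. Pad 281x281 to 512x512 (next power of 2).

Standard algorithm: 281^3 = 22188041 multiplications
Strassen's algorithm: 7^(log2(512)) = 7^9 = 40353607 multiplications
Difference: 22188041 - 40353607 = -18165566 (Strassen uses MORE here due to padding overhead — for small or just-over-power-of-2 n, padding can outweigh the per-level savings)

Standard: 22188041 multiplications (281^3). Strassen: 40353607 multiplications (7^9, after padding to 512x512). Strassen reduces 8 recursive multiplications to 7 at each level.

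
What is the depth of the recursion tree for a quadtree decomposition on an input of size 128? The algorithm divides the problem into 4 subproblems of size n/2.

For divide and conquer with division factor 2:

Problem sizes at each level:
Level 0: 128
Level 1: 64
Level 2: 32
Level 3: 16
Level 4: 8
Level 5: 4
Level 6: 2
Level 7: 1

The root is level 0 and the size-1 base case is level 7 (the tree spans levels 0 through 7, i.e. 8 levels counting the root), so the depth is the number of divisions: log_2(128) = 7

The recursion tree depth is log_2(128) = 7. At each level, the problem size is divided by 2, so it takes 7 divisions to reduce to a base case of size 1. The algorithm makes 4 recursive calls at each level.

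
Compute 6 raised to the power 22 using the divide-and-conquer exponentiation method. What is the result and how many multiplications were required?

Computing 6^22 by squaring (build up from 6^1; each line after the first costs one multiplication):

6^1 = 6
6^2 = (6^1)^2 = 6^2 = 36
6^4 = (6^2)^2 = 36^2 = 1296
6^5 = 6 * 6^4 = 6 * 1296 = 7776
6^10 = (6^5)^2 = 7776^2 = 60466176
6^11 = 6 * 6^10 = 6 * 60466176 = 362797056
6^22 = (6^11)^2 = 362797056^2 = 131621703842267136

Result: 131621703842267136
Multiplications needed: 6 (6 lines after 6^1)

6^22 = 131621703842267136. Using exponentiation by squaring, this requires 6 multiplications. The key idea: if the exponent is even, square the half-power; if odd, multiply by the base once.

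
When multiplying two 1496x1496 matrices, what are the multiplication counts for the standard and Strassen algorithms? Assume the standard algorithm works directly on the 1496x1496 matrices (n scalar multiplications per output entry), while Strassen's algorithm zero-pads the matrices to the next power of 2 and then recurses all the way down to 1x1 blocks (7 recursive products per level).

Matrix multiplication for 1496x1496 matrices:

Strassen's algorithm requires power-of-2 dimensions. Pad 1496x1496 to 2048x2048 (next power of 2).

Standard algorithm: 1496^3 = 3348071936 multiplications
Strassen's algorithm: 7^(log2(2048)) = 7^11 = 1977326743 multiplications
Savings: 3348071936 - 1977326743 = 1370745193 multiplications

Standard: 3348071936 multiplications (1496^3). Strassen: 1977326743 multiplications (7^11, after padding to 2048x2048). Strassen reduces 8 recursive multiplications to 7 at each level.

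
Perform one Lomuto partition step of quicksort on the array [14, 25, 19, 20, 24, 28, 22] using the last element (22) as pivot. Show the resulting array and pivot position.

Lomuto partition with pivot = 22:

Initial array: [14, 25, 19, 20, 24, 28, 22]

arr[0]=14 <= 22: swap with position 0, array becomes [14, 25, 19, 20, 24, 28, 22]
arr[1]=25 > 22: no swap
arr[2]=19 <= 22: swap with position 1, array becomes [14, 19, 25, 20, 24, 28, 22]
arr[3]=20 <= 22: swap with position 2, array becomes [14, 19, 20, 25, 24, 28, 22]
arr[4]=24 > 22: no swap
arr[5]=28 > 22: no swap

Place pivot at position 3: [14, 19, 20, 22, 24, 28, 25]
Pivot position: 3

After partitioning with pivot 22, the array becomes [14, 19, 20, 22, 24, 28, 25]. The pivot is placed at index 3. All elements to the left of the pivot are <= 22, and all elements to the right are > 22.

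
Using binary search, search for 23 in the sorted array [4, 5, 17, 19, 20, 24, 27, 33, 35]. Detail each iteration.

Binary search for 23 in [4, 5, 17, 19, 20, 24, 27, 33, 35]:

lo=0, hi=8, mid=4, arr[mid]=20 -> 20 < 23, search right half
lo=5, hi=8, mid=6, arr[mid]=27 -> 27 > 23, search left half
lo=5, hi=5, mid=5, arr[mid]=24 -> 24 > 23, search left half
lo=5 > hi=4, target 23 not found

Binary search determines that 23 is not in the array after 3 comparisons. The search space was exhausted without finding the target.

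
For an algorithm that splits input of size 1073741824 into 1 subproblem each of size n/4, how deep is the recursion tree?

For divide and conquer with division factor 4:

Problem sizes at each level:
Level 0: 1073741824
Level 1: 268435456
Level 2: 67108864
Level 3: 16777216
Level 4: 4194304
Level 5: 1048576
Level 6: 262144
Level 7: 65536
Level 8: 16384
Level 9: 4096
Level 10: 1024
Level 11: 256
Level 12: 64
Level 13: 16
Level 14: 4
Level 15: 1

The root is level 0 and the size-1 base case is level 15 (the tree spans levels 0 through 15, i.e. 16 levels counting the root), so the depth is the number of divisions: log_4(1073741824) = 15

The recursion tree depth is log_4(1073741824) = 15. At each level, the problem size is divided by 4, so it takes 15 divisions to reduce to a base case of size 1. The algorithm makes 1 recursive call at each level.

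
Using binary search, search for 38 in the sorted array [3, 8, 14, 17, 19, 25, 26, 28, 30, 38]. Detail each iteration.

Binary search for 38 in [3, 8, 14, 17, 19, 25, 26, 28, 30, 38]:

lo=0, hi=9, mid=4, arr[mid]=19 -> 19 < 38, search right half
lo=5, hi=9, mid=7, arr[mid]=28 -> 28 < 38, search right half
lo=8, hi=9, mid=8, arr[mid]=30 -> 30 < 38, search right half
lo=9, hi=9, mid=9, arr[mid]=38 -> Found target at index 9!

Binary search finds 38 at index 9 after 4 comparisons. The search repeatedly halves the search space by comparing with the middle element.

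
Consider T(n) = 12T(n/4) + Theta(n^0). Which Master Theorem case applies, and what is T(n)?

Master Theorem for T(n) = 12T(n/4) + O(n^0):

a = 12, b = 4, c = 0
log_b(a) = log_4(12) = 1.7925

Case 1: c = 0 < log_4(12) = 1.7925
T(n) = O(n^(log_4 12))

For T(n) = 12T(n/4) + O(n^0): log_4(12) = 1.7925. This is Case 1 of the Master Theorem (c < log_b(a), work dominated by leaves), giving O(n^(log_4 12)).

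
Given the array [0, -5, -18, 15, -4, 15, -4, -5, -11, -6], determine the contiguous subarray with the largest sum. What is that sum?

Using Kadane's algorithm on [0, -5, -18, 15, -4, 15, -4, -5, -11, -6]:

Scanning through the array:
Position 1 (value -5): max_ending_here = -5, max_so_far = 0
Position 2 (value -18): max_ending_here = -18, max_so_far = 0
Position 3 (value 15): max_ending_here = 15, max_so_far = 15
Position 4 (value -4): max_ending_here = 11, max_so_far = 15
Position 5 (value 15): max_ending_here = 26, max_so_far = 26
Position 6 (value -4): max_ending_here = 22, max_so_far = 26
Position 7 (value -5): max_ending_here = 17, max_so_far = 26
Position 8 (value -11): max_ending_here = 6, max_so_far = 26
Position 9 (value -6): max_ending_here = 0, max_so_far = 26

Maximum subarray: [15, -4, 15]
Maximum sum: 26

The maximum subarray is [15, -4, 15] with sum 26. This subarray runs from index 3 to index 5.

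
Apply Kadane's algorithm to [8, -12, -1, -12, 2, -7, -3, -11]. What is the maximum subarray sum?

Using Kadane's algorithm on [8, -12, -1, -12, 2, -7, -3, -11]:

Scanning through the array:
Position 1 (value -12): max_ending_here = -4, max_so_far = 8
Position 2 (value -1): max_ending_here = -1, max_so_far = 8
Position 3 (value -12): max_ending_here = -12, max_so_far = 8
Position 4 (value 2): max_ending_here = 2, max_so_far = 8
Position 5 (value -7): max_ending_here = -5, max_so_far = 8
Position 6 (value -3): max_ending_here = -3, max_so_far = 8
Position 7 (value -11): max_ending_here = -11, max_so_far = 8

Maximum subarray: [8]
Maximum sum: 8

The maximum subarray is [8] with sum 8. This subarray runs from index 0 to index 0.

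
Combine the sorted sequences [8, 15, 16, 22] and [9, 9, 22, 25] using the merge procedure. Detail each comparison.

Merging process:

Compare 8 vs 9: take 8 from left. Merged: [8]
Compare 15 vs 9: take 9 from right. Merged: [8, 9]
Compare 15 vs 9: take 9 from right. Merged: [8, 9, 9]
Compare 15 vs 22: take 15 from left. Merged: [8, 9, 9, 15]
Compare 16 vs 22: take 16 from left. Merged: [8, 9, 9, 15, 16]
Compare 22 vs 22: take 22 from left. Merged: [8, 9, 9, 15, 16, 22]
Append remaining from right: [22, 25]. Merged: [8, 9, 9, 15, 16, 22, 22, 25]

Final merged array: [8, 9, 9, 15, 16, 22, 22, 25]
Total comparisons: 6

The merged array is [8, 9, 9, 15, 16, 22, 22, 25], requiring 6 comparisons. The merge step runs in O(n) time where n is the total number of elements.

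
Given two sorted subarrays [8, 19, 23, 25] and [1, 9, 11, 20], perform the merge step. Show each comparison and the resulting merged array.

Merging process:

Compare 8 vs 1: take 1 from right. Merged: [1]
Compare 8 vs 9: take 8 from left. Merged: [1, 8]
Compare 19 vs 9: take 9 from right. Merged: [1, 8, 9]
Compare 19 vs 11: take 11 from right. Merged: [1, 8, 9, 11]
Compare 19 vs 20: take 19 from left. Merged: [1, 8, 9, 11, 19]
Compare 23 vs 20: take 20 from right. Merged: [1, 8, 9, 11, 19, 20]
Append remaining from left: [23, 25]. Merged: [1, 8, 9, 11, 19, 20, 23, 25]

Final merged array: [1, 8, 9, 11, 19, 20, 23, 25]
Total comparisons: 6

The merged array is [1, 8, 9, 11, 19, 20, 23, 25], requiring 6 comparisons. The merge step runs in O(n) time where n is the total number of elements.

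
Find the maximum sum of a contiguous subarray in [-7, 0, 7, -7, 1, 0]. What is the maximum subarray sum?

Using Kadane's algorithm on [-7, 0, 7, -7, 1, 0]:

Scanning through the array:
Position 1 (value 0): max_ending_here = 0, max_so_far = 0
Position 2 (value 7): max_ending_here = 7, max_so_far = 7
Position 3 (value -7): max_ending_here = 0, max_so_far = 7
Position 4 (value 1): max_ending_here = 1, max_so_far = 7
Position 5 (value 0): max_ending_here = 1, max_so_far = 7

Maximum subarray: [0, 7]
Maximum sum: 7

The maximum subarray is [0, 7] with sum 7. This subarray runs from index 1 to index 2.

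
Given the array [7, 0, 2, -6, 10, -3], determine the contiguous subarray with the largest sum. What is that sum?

Using Kadane's algorithm on [7, 0, 2, -6, 10, -3]:

Scanning through the array:
Position 1 (value 0): max_ending_here = 7, max_so_far = 7
Position 2 (value 2): max_ending_here = 9, max_so_far = 9
Position 3 (value -6): max_ending_here = 3, max_so_far = 9
Position 4 (value 10): max_ending_here = 13, max_so_far = 13
Position 5 (value -3): max_ending_here = 10, max_so_far = 13

Maximum subarray: [7, 0, 2, -6, 10]
Maximum sum: 13

The maximum subarray is [7, 0, 2, -6, 10] with sum 13. This subarray runs from index 0 to index 4.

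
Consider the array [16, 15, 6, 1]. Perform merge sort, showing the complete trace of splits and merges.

Merge sort trace:

Split: [16, 15, 6, 1] -> [16, 15] and [6, 1]
  Split: [16, 15] -> [16] and [15]
  Merge: [16] + [15] -> [15, 16]
  Split: [6, 1] -> [6] and [1]
  Merge: [6] + [1] -> [1, 6]
Merge: [15, 16] + [1, 6] -> [1, 6, 15, 16]

Final sorted array: [1, 6, 15, 16]

The merge sort proceeds by recursively splitting the array and merging sorted halves.
After all merges, the sorted array is [1, 6, 15, 16].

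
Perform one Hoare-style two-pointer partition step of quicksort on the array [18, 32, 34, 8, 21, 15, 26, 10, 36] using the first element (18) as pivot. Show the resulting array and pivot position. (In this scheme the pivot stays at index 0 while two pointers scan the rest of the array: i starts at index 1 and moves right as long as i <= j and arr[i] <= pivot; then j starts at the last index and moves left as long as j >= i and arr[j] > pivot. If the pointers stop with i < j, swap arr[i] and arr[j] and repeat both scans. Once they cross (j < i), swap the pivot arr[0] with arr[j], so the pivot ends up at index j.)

Hoare-style two-pointer partition with pivot = 18:

Initial array: [18, 32, 34, 8, 21, 15, 26, 10, 36]

Pointers start at i = 1, j = 8.
i stops at index 1 (arr[1]=32 > 18), j stops at index 7 (arr[7]=10 <= 18): swap arr[1] and arr[7], array becomes [18, 10, 34, 8, 21, 15, 26, 32, 36]
i stops at index 2 (arr[2]=34 > 18), j stops at index 5 (arr[5]=15 <= 18): swap arr[2] and arr[5], array becomes [18, 10, 15, 8, 21, 34, 26, 32, 36]
i ends at 4, j ends at 3: the pointers have crossed (j < i), so scanning stops.

Swap pivot arr[0] with arr[3] to place pivot at position 3: [8, 10, 15, 18, 21, 34, 26, 32, 36]
Pivot position: 3

After partitioning with pivot 18, the array becomes [8, 10, 15, 18, 21, 34, 26, 32, 36]. The pivot is placed at index 3. All elements to the left of the pivot are <= 18, and all elements to the right are > 18.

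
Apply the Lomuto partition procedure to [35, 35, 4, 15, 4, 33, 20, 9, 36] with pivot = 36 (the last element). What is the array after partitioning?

Lomuto partition with pivot = 36:

Initial array: [35, 35, 4, 15, 4, 33, 20, 9, 36]

arr[0]=35 <= 36: swap with position 0, array becomes [35, 35, 4, 15, 4, 33, 20, 9, 36]
arr[1]=35 <= 36: swap with position 1, array becomes [35, 35, 4, 15, 4, 33, 20, 9, 36]
arr[2]=4 <= 36: swap with position 2, array becomes [35, 35, 4, 15, 4, 33, 20, 9, 36]
arr[3]=15 <= 36: swap with position 3, array becomes [35, 35, 4, 15, 4, 33, 20, 9, 36]
arr[4]=4 <= 36: swap with position 4, array becomes [35, 35, 4, 15, 4, 33, 20, 9, 36]
arr[5]=33 <= 36: swap with position 5, array becomes [35, 35, 4, 15, 4, 33, 20, 9, 36]
arr[6]=20 <= 36: swap with position 6, array becomes [35, 35, 4, 15, 4, 33, 20, 9, 36]
arr[7]=9 <= 36: swap with position 7, array becomes [35, 35, 4, 15, 4, 33, 20, 9, 36]

Place pivot at position 8: [35, 35, 4, 15, 4, 33, 20, 9, 36]
Pivot position: 8

After partitioning with pivot 36, the array becomes [35, 35, 4, 15, 4, 33, 20, 9, 36]. The pivot is placed at index 8. All elements to the left of the pivot are <= 36, and all elements to the right are > 36.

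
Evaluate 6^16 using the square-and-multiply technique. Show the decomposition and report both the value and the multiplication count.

Computing 6^16 by squaring (build up from 6^1; each line after the first costs one multiplication):

6^1 = 6
6^2 = (6^1)^2 = 6^2 = 36
6^4 = (6^2)^2 = 36^2 = 1296
6^8 = (6^4)^2 = 1296^2 = 1679616
6^16 = (6^8)^2 = 1679616^2 = 2821109907456

Result: 2821109907456
Multiplications needed: 4 (4 lines after 6^1)

6^16 = 2821109907456. Using exponentiation by squaring, this requires 4 multiplications. The key idea: if the exponent is even, square the half-power; if odd, multiply by the base once.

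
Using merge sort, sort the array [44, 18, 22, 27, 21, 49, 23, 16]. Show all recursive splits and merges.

Merge sort trace:

Split: [44, 18, 22, 27, 21, 49, 23, 16] -> [44, 18, 22, 27] and [21, 49, 23, 16]
  Split: [44, 18, 22, 27] -> [44, 18] and [22, 27]
    Split: [44, 18] -> [44] and [18]
    Merge: [44] + [18] -> [18, 44]
    Split: [22, 27] -> [22] and [27]
    Merge: [22] + [27] -> [22, 27]
  Merge: [18, 44] + [22, 27] -> [18, 22, 27, 44]
  Split: [21, 49, 23, 16] -> [21, 49] and [23, 16]
    Split: [21, 49] -> [21] and [49]
    Merge: [21] + [49] -> [21, 49]
    Split: [23, 16] -> [23] and [16]
    Merge: [23] + [16] -> [16, 23]
  Merge: [21, 49] + [16, 23] -> [16, 21, 23, 49]
Merge: [18, 22, 27, 44] + [16, 21, 23, 49] -> [16, 18, 21, 22, 23, 27, 44, 49]

Final sorted array: [16, 18, 21, 22, 23, 27, 44, 49]

The merge sort proceeds by recursively splitting the array and merging sorted halves.
After all merges, the sorted array is [16, 18, 21, 22, 23, 27, 44, 49].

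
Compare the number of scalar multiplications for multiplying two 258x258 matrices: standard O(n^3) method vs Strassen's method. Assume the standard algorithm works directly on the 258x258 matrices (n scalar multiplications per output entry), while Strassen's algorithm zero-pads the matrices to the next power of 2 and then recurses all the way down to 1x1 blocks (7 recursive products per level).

Matrix multiplication for 258x258 matrices:

Strassen's algorithm requires power-of-2 dimensions. Pad 258x258 to 512x512 (next power of 2).

Standard algorithm: 258^3 = 17173512 multiplications
Strassen's algorithm: 7^(log2(512)) = 7^9 = 40353607 multiplications
Difference: 17173512 - 40353607 = -23180095 (Strassen uses MORE here due to padding overhead — for small or just-over-power-of-2 n, padding can outweigh the per-level savings)

Standard: 17173512 multiplications (258^3). Strassen: 40353607 multiplications (7^9, after padding to 512x512). Strassen reduces 8 recursive multiplications to 7 at each level.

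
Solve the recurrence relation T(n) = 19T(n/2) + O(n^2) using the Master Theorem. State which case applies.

Master Theorem for T(n) = 19T(n/2) + O(n^2):

a = 19, b = 2, c = 2
log_b(a) = log_2(19) = 4.2479

Case 1: c = 2 < log_2(19) = 4.2479
T(n) = O(n^(log_2 19))

For T(n) = 19T(n/2) + O(n^2): log_2(19) = 4.2479. This is Case 1 of the Master Theorem (c < log_b(a), work dominated by leaves), giving O(n^(log_2 19)).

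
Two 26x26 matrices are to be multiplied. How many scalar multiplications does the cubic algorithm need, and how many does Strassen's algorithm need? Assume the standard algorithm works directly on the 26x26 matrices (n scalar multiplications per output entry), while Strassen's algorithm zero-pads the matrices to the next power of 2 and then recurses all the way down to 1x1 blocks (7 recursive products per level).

Matrix multiplication for 26x26 matrices:

Strassen's algorithm requires power-of-2 dimensions. Pad 26x26 to 32x32 (next power of 2).

Standard algorithm: 26^3 = 17576 multiplications
Strassen's algorithm: 7^(log2(32)) = 7^5 = 16807 multiplications
Savings: 17576 - 16807 = 769 multiplications

Standard: 17576 multiplications (26^3). Strassen: 16807 multiplications (7^5, after padding to 32x32). Strassen reduces 8 recursive multiplications to 7 at each level.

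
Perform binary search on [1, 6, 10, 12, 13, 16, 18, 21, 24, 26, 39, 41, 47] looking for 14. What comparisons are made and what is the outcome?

Binary search for 14 in [1, 6, 10, 12, 13, 16, 18, 21, 24, 26, 39, 41, 47]:

lo=0, hi=12, mid=6, arr[mid]=18 -> 18 > 14, search left half
lo=0, hi=5, mid=2, arr[mid]=10 -> 10 < 14, search right half
lo=3, hi=5, mid=4, arr[mid]=13 -> 13 < 14, search right half
lo=5, hi=5, mid=5, arr[mid]=16 -> 16 > 14, search left half
lo=5 > hi=4, target 14 not found

Binary search determines that 14 is not in the array after 4 comparisons. The search space was exhausted without finding the target.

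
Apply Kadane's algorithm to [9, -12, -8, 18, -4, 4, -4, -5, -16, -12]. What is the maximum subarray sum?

Using Kadane's algorithm on [9, -12, -8, 18, -4, 4, -4, -5, -16, -12]:

Scanning through the array:
Position 1 (value -12): max_ending_here = -3, max_so_far = 9
Position 2 (value -8): max_ending_here = -8, max_so_far = 9
Position 3 (value 18): max_ending_here = 18, max_so_far = 18
Position 4 (value -4): max_ending_here = 14, max_so_far = 18
Position 5 (value 4): max_ending_here = 18, max_so_far = 18
Position 6 (value -4): max_ending_here = 14, max_so_far = 18
Position 7 (value -5): max_ending_here = 9, max_so_far = 18
Position 8 (value -16): max_ending_here = -7, max_so_far = 18
Position 9 (value -12): max_ending_here = -12, max_so_far = 18

Maximum subarray: [18]
Maximum sum: 18

The maximum subarray is [18] with sum 18. This subarray runs from index 3 to index 3.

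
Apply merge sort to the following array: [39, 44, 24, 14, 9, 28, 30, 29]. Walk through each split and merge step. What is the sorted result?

Merge sort trace:

Split: [39, 44, 24, 14, 9, 28, 30, 29] -> [39, 44, 24, 14] and [9, 28, 30, 29]
  Split: [39, 44, 24, 14] -> [39, 44] and [24, 14]
    Split: [39, 44] -> [39] and [44]
    Merge: [39] + [44] -> [39, 44]
    Split: [24, 14] -> [24] and [14]
    Merge: [24] + [14] -> [14, 24]
  Merge: [39, 44] + [14, 24] -> [14, 24, 39, 44]
  Split: [9, 28, 30, 29] -> [9, 28] and [30, 29]
    Split: [9, 28] -> [9] and [28]
    Merge: [9] + [28] -> [9, 28]
    Split: [30, 29] -> [30] and [29]
    Merge: [30] + [29] -> [29, 30]
  Merge: [9, 28] + [29, 30] -> [9, 28, 29, 30]
Merge: [14, 24, 39, 44] + [9, 28, 29, 30] -> [9, 14, 24, 28, 29, 30, 39, 44]

Final sorted array: [9, 14, 24, 28, 29, 30, 39, 44]

The merge sort proceeds by recursively splitting the array and merging sorted halves.
After all merges, the sorted array is [9, 14, 24, 28, 29, 30, 39, 44].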